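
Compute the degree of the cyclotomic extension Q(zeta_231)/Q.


The degree equals Euler's totient phi(231).
231 = 3 * 7 * 11
phi(231) = 120

120


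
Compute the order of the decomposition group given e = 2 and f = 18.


|D_P| = e * f
= 2 * 18
= 36

36


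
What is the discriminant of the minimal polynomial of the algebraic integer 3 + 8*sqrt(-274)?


The element 3 + 8*sqrt(-274) has minimal polynomial:
x^2 - 6*x + 17545
Discriminant = (-6)^2 - 4*(17545)
= 36 - 70180
= -70144

-70144


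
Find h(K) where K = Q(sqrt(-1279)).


K = Q(sqrt(-1279)). d mod 4 = 1, so D = disc(K) = d = -1279
h(K) equals the number of primitive reduced positive-definite forms (a, b, c) = a*x^2 + b*x*y + c*y^2 with b^2 - 4ac = D,
where reduced means |b| <= a <= c, with b >= 0 whenever |b| = a or a = c, and primitive means gcd(a, b, c) = 1.
Reduced forces 3a^2 <= |D| = 1279, so 1 <= a <= 20; b must have the parity of D, and c = (b^2 - D)/(4a) must be an integer >= a.
Enumerate a = 1..20, b in [-a, a]:
  a=1: (1, 1, 320)  [1]
  a=2: (2, -1, 160), (2, 1, 160)  [2]
  a=3: none
  a=4: (4, -1, 80), (4, 1, 80)  [2]
  a=5: (5, -1, 64), (5, 1, 64)  [2]
  a=6: none
  a=7: (7, -3, 46), (7, 3, 46)  [2]
  a=8: (8, -1, 40), (8, 1, 40)  [2]
  a=9: none
  a=10: (10, -9, 34), (10, -1, 32), (10, 1, 32), (10, 9, 34)  [4]
  a=11..13: none
  a=14: (14, -11, 25), (14, -3, 23), (14, 3, 23), (14, 11, 25)  [4]
  a=15: none
  a=16: (16, -1, 20), (16, 1, 20)  [2]
  a=17: (17, -9, 20), (17, 9, 20)  [2]
  a=18..20: none
Total reduced forms: 1 + 2 + 2 + 2 + 2 + 2 + 4 + 4 + 2 + 2 = 23
h = 23

23


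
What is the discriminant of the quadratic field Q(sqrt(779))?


For K = Q(sqrt(d)) with d squarefree: disc(K) = d if d = 1 mod 4, and disc(K) = 4d if d = 2 or 3 mod 4.
Here d = 779, and d mod 4 = 3.
d = 3 mod 4, not 1 (O_K = Z[sqrt(d)]), so disc(K) = 4d = 4 * (779) = 3116

3116


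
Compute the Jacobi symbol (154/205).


Compute (154/205) via quadratic reciprocity:
  pull out 2: (2/205) = -1  (since 205 mod 8 = 5)
  reciprocity: (77/205) -> +(205/77)
  reduce: (51/77)
  reciprocity: (51/77) -> +(77/51)
  reduce: (26/51)
  pull out 2: (2/51) = -1  (since 51 mod 8 = 3)
  reciprocity: (13/51) -> +(51/13)
  reduce: (12/13)
  pull out 2: (2/13) = -1  (since 13 mod 8 = 5)
  pull out 2: (2/13) = -1  (since 13 mod 8 = 5)
  reciprocity: (3/13) -> +(13/3)
  reduce: (1/3)
  (1/3) = 1
Product of signs = 1

1


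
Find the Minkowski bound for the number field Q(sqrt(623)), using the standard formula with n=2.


d = 623, d mod 4 = 3, so disc(K) = 4d = 2492; |disc(K)| = 2492
Real quadratic field, so n = 2, s = r2 = 0, r1 = 2
M = (n!/n^n) * (4/pi)^s * sqrt(|disc(K)|) = (2!/2^2) * (4/pi)^0 * sqrt(2492)
= 0.5 * 1.000000 * 49.919936
= 24.9600

24.9600


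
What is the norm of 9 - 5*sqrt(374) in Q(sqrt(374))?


N(a + b*sqrt(d)) = a^2 - d*b^2
= (9)^2 - (374)*(-5)^2
= 81 - 9350
= -9269

-9269


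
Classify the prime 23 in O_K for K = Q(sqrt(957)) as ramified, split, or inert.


K = Q(sqrt(957)). Since d mod 4 = 1, disc(K) = 957.
Check p | disc: 957 mod 23 = 14.
p does not divide disc. Compute Legendre symbol (d/p):
14^((23-1)/2) mod 23 = -1
(d/p) = -1, so p is inert: (p) stays prime with e=1, f=2, g=1.
Therefore p is inert.

inert


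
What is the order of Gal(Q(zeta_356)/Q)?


|Gal(Q(zeta_356)/Q)| = phi(356)
= 176

176


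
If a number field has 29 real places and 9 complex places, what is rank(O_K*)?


By Dirichlet's unit theorem:
rank = r1 + r2 - 1
= 29 + 9 - 1
= 37

37


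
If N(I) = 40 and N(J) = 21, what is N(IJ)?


N(IJ) = N(I) * N(J)
= 40 * 21
= 840

840


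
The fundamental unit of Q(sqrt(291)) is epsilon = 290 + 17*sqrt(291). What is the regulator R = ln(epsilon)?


epsilon = 290 + 17*sqrt(291)
= 579.9983
R = ln(579.9983)
= 6.3630

6.3630


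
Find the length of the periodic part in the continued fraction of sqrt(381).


Run the CF algorithm for sqrt(381).
a_0 = floor(sqrt(381)) = 19; set m_0=0, q_0=1.
Recurrence: m' = q*a - m,  q' = (d - m'^2)/q,  a' = floor((a_0 + m')/q').
  step 1: m=19, q=20, a=1
  step 2: m=1, q=19, a=1
  step 3: m=18, q=3, a=12
  step 4: m=18, q=19, a=1
  step 5: m=1, q=20, a=1
  step 6: m=19, q=1, a=38
a_6 = 2*a_0 = 38, so the period closes here.
sqrt(381) = [19; 1, 1, 12, 1, 1, 38]
Period length = 6

6


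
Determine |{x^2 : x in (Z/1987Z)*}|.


For prime p, the number of non-zero quadratic residues is (p-1)/2.
= (1987-1)/2
= 993

993


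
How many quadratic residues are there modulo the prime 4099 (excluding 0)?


For prime p, the number of non-zero quadratic residues is (p-1)/2.
= (4099-1)/2
= 2049

2049


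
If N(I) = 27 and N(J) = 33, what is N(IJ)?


N(IJ) = N(I) * N(J)
= 27 * 33
= 891

891


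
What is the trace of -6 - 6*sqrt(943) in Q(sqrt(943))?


Tr(a + b*sqrt(d)) = (a + b*sqrt(d)) + (a - b*sqrt(d)) = 2a
= 2 * (-6)
= -12

-12


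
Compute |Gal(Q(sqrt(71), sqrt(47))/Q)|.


The 2 square roots of distinct primes are multiplicatively independent over Q,
so [K:Q] = 2^2 and Gal(K/Q) is isomorphic to (Z/2Z)^2.
|Gal| = 2^2 = 4

4


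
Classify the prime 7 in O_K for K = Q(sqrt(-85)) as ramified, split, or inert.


K = Q(sqrt(-85)). Since d mod 4 = 3, disc(K) = -340.
Check p | disc: -340 mod 7 = 3.
p does not divide disc. Compute Legendre symbol (d/p):
6^((7-1)/2) mod 7 = -1
(d/p) = -1, so p is inert: (p) stays prime with e=1, f=2, g=1.
Therefore p is inert.

inert


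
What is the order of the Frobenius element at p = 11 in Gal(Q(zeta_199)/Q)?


The Frobenius at p in Gal(Q(zeta_n)/Q) = (Z/nZ)* is the class of p, so its order is ord_199(11), the smallest k >= 1 with 11^k = 1 mod 199.
n = 199 = 199, phi(199) = 198; the order divides phi(n).
Divisors of 198: 1, 2, 3, 6, 9, 11, 18, 22, 33, 66, 99, 198
Repeated squaring mod 199: 11^1 = 11, 11^2 = 121, 11^4 = 114, 11^8 = 61, 11^16 = 139, 11^32 = 18, 11^64 = 125, 11^128 = 103
Test divisors in increasing order:
  k=1: 11^1 = 11 mod 199
  k=2: 11^2 = 121 mod 199
  k=3: 11^3 = 121 * 11 = 137 mod 199
  k=6: 11^6 = 114 * 121 = 63 mod 199
  k=9: 11^9 = 61 * 11 = 74 mod 199
  k=11: 11^11 = 61 * 121 * 11 = 198 mod 199
  k=18: 11^18 = 139 * 121 = 103 mod 199
  k=22: 11^22 = 139 * 114 * 121 = 1 mod 199  <- first divisor giving 1
Order = 22

22


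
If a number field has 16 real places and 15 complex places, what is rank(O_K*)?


By Dirichlet's unit theorem:
rank = r1 + r2 - 1
= 16 + 15 - 1
= 30

30


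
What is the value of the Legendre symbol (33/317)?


p = 317 is prime, so compute (33/317) with the reciprocity algorithm (Jacobi-symbol steps: pull out 2s via (2/n), flip via reciprocity, reduce):
  reciprocity: (33/317) -> +(317/33)
  reduce: (20/33)
  pull out 2: (2/33) = +1  (since 33 mod 8 = 1)
  pull out 2: (2/33) = +1  (since 33 mod 8 = 1)
  reciprocity: (5/33) -> +(33/5)
  reduce: (3/5)
  reciprocity: (3/5) -> +(5/3)
  reduce: (2/3)
  pull out 2: (2/3) = -1  (since 3 mod 8 = 3)
  (1/3) = 1
Product of signs = -1
(33/317) = -1

-1


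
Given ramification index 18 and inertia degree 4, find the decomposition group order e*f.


|D_P| = e * f
= 18 * 4
= 72

72


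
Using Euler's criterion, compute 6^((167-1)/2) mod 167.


p = 167 is prime and the exponent is (p-1)/2 = 83, so by Euler's criterion 6^83 = (6/167) = +1 or -1 mod 167.
Compute by square-and-multiply:
  83 = 64 + 16 + 2 + 1 (binary 1010011)
  Repeated squaring mod 167: 6^1 = 6, 6^2 = 36, 6^4 = 127, 6^8 = 97, 6^16 = 57, 6^32 = 76, 6^64 = 98
  6^83 = 6^64 * 6^16 * 6^2 * 6^1 = 98 * 57 * 36 * 6 mod 167
    98 * 57 = 5586 = 75 mod 167
    75 * 36 = 2700 = 28 mod 167
    28 * 6 = 168 = 1 mod 167
  6^83 = 1 mod 167
Result 1: 6 is a quadratic residue mod 167.
6^83 mod 167 = 1

1


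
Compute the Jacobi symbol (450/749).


Compute (450/749) via quadratic reciprocity:
  pull out 2: (2/749) = -1  (since 749 mod 8 = 5)
  reciprocity: (225/749) -> +(749/225)
  reduce: (74/225)
  pull out 2: (2/225) = +1  (since 225 mod 8 = 1)
  reciprocity: (37/225) -> +(225/37)
  reduce: (3/37)
  reciprocity: (3/37) -> +(37/3)
  reduce: (1/3)
  (1/3) = 1
Product of signs = -1

-1


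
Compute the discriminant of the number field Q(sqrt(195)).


For K = Q(sqrt(d)) with d squarefree: disc(K) = d if d = 1 mod 4, and disc(K) = 4d if d = 2 or 3 mod 4.
Here d = 195, and d mod 4 = 3.
d = 3 mod 4, not 1 (O_K = Z[sqrt(d)]), so disc(K) = 4d = 4 * (195) = 780

780


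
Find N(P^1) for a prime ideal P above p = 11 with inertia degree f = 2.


N(P^a) = p^(a*f)
= 11^(1*2)
= 11^2
= 121

121


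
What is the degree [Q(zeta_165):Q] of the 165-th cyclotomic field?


The degree equals Euler's totient phi(165).
165 = 3 * 5 * 11
phi(165) = 80

80


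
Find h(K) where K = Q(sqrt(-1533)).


K = Q(sqrt(-1533)). d mod 4 = 3, so D = disc(K) = 4d = -6132
h(K) equals the number of primitive reduced positive-definite forms (a, b, c) = a*x^2 + b*x*y + c*y^2 with b^2 - 4ac = D,
where reduced means |b| <= a <= c, with b >= 0 whenever |b| = a or a = c, and primitive means gcd(a, b, c) = 1.
Reduced forces 3a^2 <= |D| = 6132, so 1 <= a <= 45; b must have the parity of D, and c = (b^2 - D)/(4a) must be an integer >= a.
Enumerate a = 1..45, b in [-a, a]:
  a=1: (1, 0, 1533)  [1]
  a=2: (2, 2, 767)  [1]
  a=3: (3, 0, 511)  [1]
  a=4..5: none
  a=6: (6, 6, 257)  [1]
  a=7: (7, 0, 219)  [1]
  a=8..12: none
  a=13: (13, -2, 118), (13, 2, 118)  [2]
  a=14: (14, 14, 113)  [1]
  a=15..18: none
  a=19: (19, -10, 82), (19, 10, 82)  [2]
  a=20: none
  a=21: (21, 0, 73)  [1]
  a=22: none
  a=23: (23, -20, 71), (23, 20, 71)  [2]
  a=24..25: none
  a=26: (26, -2, 59), (26, 2, 59)  [2]
  a=27..28: none
  a=29: (29, -4, 53), (29, 4, 53)  [2]
  a=30..36: none
  a=37: (37, -26, 46), (37, 26, 46)  [2]
  a=38: (38, -10, 41), (38, 10, 41)  [2]
  a=39: (39, -24, 43), (39, 24, 43)  [2]
  a=40..41: none
  a=42: (42, 42, 47)  [1]
  a=43..45: none
Total reduced forms: 1 + 1 + 1 + 1 + 1 + 2 + 1 + 2 + 1 + 2 + 2 + 2 + 2 + 2 + 2 + 1 = 24
h = 24

24


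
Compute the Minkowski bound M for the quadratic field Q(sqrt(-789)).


d = -789, d mod 4 = 3, so disc(K) = 4d = -3156; |disc(K)| = 3156
Imaginary quadratic field, so n = 2, s = r2 = 1, r1 = 0
M = (n!/n^n) * (4/pi)^s * sqrt(|disc(K)|) = (2!/2^2) * (4/pi)^1 * sqrt(3156)
= 0.5 * 1.273240 * 56.178288
= 35.7642

35.7642


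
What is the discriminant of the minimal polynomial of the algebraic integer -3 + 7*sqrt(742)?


The element -3 + 7*sqrt(742) has minimal polynomial:
x^2 + 6*x - 36349
Discriminant = (6)^2 - 4*(-36349)
= 36 + 145396
= 145432

145432


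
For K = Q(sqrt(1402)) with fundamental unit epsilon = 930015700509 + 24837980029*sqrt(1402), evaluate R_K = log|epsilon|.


epsilon = 930015700509 + 24837980029*sqrt(1402)
= 1.8600e+12
R = ln(1.8600e+12)
= 28.2516

28.2516


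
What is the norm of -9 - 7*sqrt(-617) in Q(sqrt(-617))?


N(a + b*sqrt(d)) = a^2 - d*b^2
= (-9)^2 - (-617)*(-7)^2
= 81 + 30233
= 30314

30314


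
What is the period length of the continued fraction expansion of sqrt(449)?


Run the CF algorithm for sqrt(449).
a_0 = floor(sqrt(449)) = 21; set m_0=0, q_0=1.
Recurrence: m' = q*a - m,  q' = (d - m'^2)/q,  a' = floor((a_0 + m')/q').
  step 1: m=21, q=8, a=5
  step 2: m=19, q=11, a=3
  step 3: m=14, q=23, a=1
  step 4: m=9, q=16, a=1
  step 5: m=7, q=25, a=1
  step 6: m=18, q=5, a=7
  step 7: m=17, q=32, a=1
  step 8: m=15, q=7, a=5
  step 9: m=20, q=7, a=5
  step 10: m=15, q=32, a=1
  step 11: m=17, q=5, a=7
  step 12: m=18, q=25, a=1
  step 13: m=7, q=16, a=1
  step 14: m=9, q=23, a=1
  step 15: m=14, q=11, a=3
  step 16: m=19, q=8, a=5
  step 17: m=21, q=1, a=42
a_17 = 2*a_0 = 42, so the period closes here.
sqrt(449) = [21; 5, 3, 1, 1, 1, 7, 1, 5, 5, 1, 7, 1, 1, 1, 3, 5, 42]
Period length = 17

17


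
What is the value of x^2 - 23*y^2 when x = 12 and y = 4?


x^2 - d*y^2
= 12^2 - 23*4^2
= 144 - 368
= -224

-224


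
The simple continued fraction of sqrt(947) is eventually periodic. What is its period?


Run the CF algorithm for sqrt(947).
a_0 = floor(sqrt(947)) = 30; set m_0=0, q_0=1.
Recurrence: m' = q*a - m,  q' = (d - m'^2)/q,  a' = floor((a_0 + m')/q').
  step 1: m=30, q=47, a=1
  step 2: m=17, q=14, a=3
  step 3: m=25, q=23, a=2
  step 4: m=21, q=22, a=2
  step 5: m=23, q=19, a=2
  step 6: m=15, q=38, a=1
  step 7: m=23, q=11, a=4
  step 8: m=21, q=46, a=1
  step 9: m=25, q=7, a=7
  step 10: m=24, q=53, a=1
  step 11: m=29, q=2, a=29
  step 12: m=29, q=53, a=1
  step 13: m=24, q=7, a=7
  step 14: m=25, q=46, a=1
  step 15: m=21, q=11, a=4
  step 16: m=23, q=38, a=1
  step 17: m=15, q=19, a=2
  step 18: m=23, q=22, a=2
  step 19: m=21, q=23, a=2
  step 20: m=25, q=14, a=3
  step 21: m=17, q=47, a=1
  step 22: m=30, q=1, a=60
a_22 = 2*a_0 = 60, so the period closes here.
sqrt(947) = [30; 1, 3, 2, 2, 2, 1, 4, 1, 7, 1, 29, 1, 7, 1, 4, 1, 2, 2, 2, 3, 1, 60]
Period length = 22

22


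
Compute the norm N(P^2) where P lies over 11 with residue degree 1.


N(P^a) = p^(a*f)
= 11^(2*1)
= 11^2
= 121

121


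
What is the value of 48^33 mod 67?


p = 67 is prime and the exponent is (p-1)/2 = 33, so by Euler's criterion 48^33 = (48/67) = +1 or -1 mod 67.
Compute by square-and-multiply:
  33 = 32 + 1 (binary 100001)
  Repeated squaring mod 67: 48^1 = 48, 48^2 = 26, 48^4 = 6, 48^8 = 36, 48^16 = 23, 48^32 = 60
  48^33 = 48^32 * 48^1 = 60 * 48 mod 67
    60 * 48 = 2880 = 66 mod 67
  48^33 = 66 mod 67
Result 66 = p - 1 = -1 mod 67: 48 is a quadratic non-residue mod 67. As a residue in [0, p-1] the value is 66.
48^33 mod 67 = 66

66


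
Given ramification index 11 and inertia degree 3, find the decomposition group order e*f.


|D_P| = e * f
= 11 * 3
= 33

33


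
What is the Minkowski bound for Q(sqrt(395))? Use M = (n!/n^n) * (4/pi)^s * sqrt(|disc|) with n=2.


d = 395, d mod 4 = 3, so disc(K) = 4d = 1580; |disc(K)| = 1580
Real quadratic field, so n = 2, s = r2 = 0, r1 = 2
M = (n!/n^n) * (4/pi)^s * sqrt(|disc(K)|) = (2!/2^2) * (4/pi)^0 * sqrt(1580)
= 0.5 * 1.000000 * 39.749214
= 19.8746

19.8746


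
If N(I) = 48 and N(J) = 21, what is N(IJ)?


N(IJ) = N(I) * N(J)
= 48 * 21
= 1008

1008


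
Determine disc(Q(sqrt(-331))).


For K = Q(sqrt(d)) with d squarefree: disc(K) = d if d = 1 mod 4, and disc(K) = 4d if d = 2 or 3 mod 4.
Here d = -331, and d mod 4 = 1.
d = 1 mod 4 (O_K = Z[(1+sqrt(d))/2]), so disc(K) = d = -331

-331


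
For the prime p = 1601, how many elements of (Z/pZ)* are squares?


For prime p, the number of non-zero quadratic residues is (p-1)/2.
= (1601-1)/2
= 800

800


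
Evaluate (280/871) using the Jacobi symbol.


Compute (280/871) via quadratic reciprocity:
  pull out 2: (2/871) = +1  (since 871 mod 8 = 7)
  pull out 2: (2/871) = +1  (since 871 mod 8 = 7)
  pull out 2: (2/871) = +1  (since 871 mod 8 = 7)
  reciprocity: (35/871) -> -(871/35)
  reduce: (31/35)
  reciprocity: (31/35) -> -(35/31)
  reduce: (4/31)
  pull out 2: (2/31) = +1  (since 31 mod 8 = 7)
  pull out 2: (2/31) = +1  (since 31 mod 8 = 7)
  (1/31) = 1
Product of signs = 1

1


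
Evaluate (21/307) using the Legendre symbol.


p = 307 is prime, so compute (21/307) with the reciprocity algorithm (Jacobi-symbol steps: pull out 2s via (2/n), flip via reciprocity, reduce):
  reciprocity: (21/307) -> +(307/21)
  reduce: (13/21)
  reciprocity: (13/21) -> +(21/13)
  reduce: (8/13)
  pull out 2: (2/13) = -1  (since 13 mod 8 = 5)
  pull out 2: (2/13) = -1  (since 13 mod 8 = 5)
  pull out 2: (2/13) = -1  (since 13 mod 8 = 5)
  (1/13) = 1
Product of signs = -1
(21/307) = -1

-1


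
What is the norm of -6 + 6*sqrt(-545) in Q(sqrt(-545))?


N(a + b*sqrt(d)) = a^2 - d*b^2
= (-6)^2 - (-545)*(6)^2
= 36 + 19620
= 19656

19656


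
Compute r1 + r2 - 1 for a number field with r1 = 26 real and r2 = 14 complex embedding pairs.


By Dirichlet's unit theorem:
rank = r1 + r2 - 1
= 26 + 14 - 1
= 39

39


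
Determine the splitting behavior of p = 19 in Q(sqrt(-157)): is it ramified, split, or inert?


K = Q(sqrt(-157)). Since d mod 4 = 3, disc(K) = -628.
Check p | disc: -628 mod 19 = 18.
p does not divide disc. Compute Legendre symbol (d/p):
14^((19-1)/2) mod 19 = -1
(d/p) = -1, so p is inert: (p) stays prime with e=1, f=2, g=1.
Therefore p is inert.

inert


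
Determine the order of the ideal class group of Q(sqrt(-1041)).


K = Q(sqrt(-1041)). d mod 4 = 3, so D = disc(K) = 4d = -4164
h(K) equals the number of primitive reduced positive-definite forms (a, b, c) = a*x^2 + b*x*y + c*y^2 with b^2 - 4ac = D,
where reduced means |b| <= a <= c, with b >= 0 whenever |b| = a or a = c, and primitive means gcd(a, b, c) = 1.
Reduced forces 3a^2 <= |D| = 4164, so 1 <= a <= 37; b must have the parity of D, and c = (b^2 - D)/(4a) must be an integer >= a.
Enumerate a = 1..37, b in [-a, a]:
  a=1: (1, 0, 1041)  [1]
  a=2: (2, 2, 521)  [1]
  a=3: (3, 0, 347)  [1]
  a=4: none
  a=5: (5, -4, 209), (5, 4, 209)  [2]
  a=6: (6, 6, 175)  [1]
  a=7: (7, -6, 150), (7, 6, 150)  [2]
  a=8..9: none
  a=10: (10, -6, 105), (10, 6, 105)  [2]
  a=11: (11, -4, 95), (11, 4, 95)  [2]
  a=12: none
  a=13: (13, -10, 82), (13, 10, 82)  [2]
  a=14: (14, -6, 75), (14, 6, 75)  [2]
  a=15: (15, -6, 70), (15, 6, 70)  [2]
  a=16: none
  a=17: (17, -16, 65), (17, 16, 65)  [2]
  a=18: none
  a=19: (19, -4, 55), (19, 4, 55)  [2]
  a=20: none
  a=21: (21, -6, 50), (21, 6, 50)  [2]
  a=22: (22, -18, 51), (22, 18, 51)  [2]
  a=23..24: none
  a=25: (25, -6, 42), (25, 6, 42)  [2]
  a=26: (26, -10, 41), (26, 10, 41)  [2]
  a=27..29: none
  a=30: (30, -6, 35), (30, 6, 35)  [2]
  a=31..32: none
  a=33: (33, -18, 34), (33, 18, 34)  [2]
  a=34: none
  a=35: (35, -34, 38), (35, 34, 38)  [2]
  a=36..37: none
Total reduced forms: 1 + 1 + 1 + 2 + 1 + 2 + 2 + 2 + 2 + 2 + 2 + 2 + 2 + 2 + 2 + 2 + 2 + 2 + 2 + 2 = 36
h = 36

36


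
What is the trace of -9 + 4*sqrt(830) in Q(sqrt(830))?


Tr(a + b*sqrt(d)) = (a + b*sqrt(d)) + (a - b*sqrt(d)) = 2a
= 2 * (-9)
= -18

-18


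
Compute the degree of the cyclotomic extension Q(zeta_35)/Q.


The degree equals Euler's totient phi(35).
35 = 5 * 7
phi(35) = 24

24


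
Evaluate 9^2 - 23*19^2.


x^2 - d*y^2
= 9^2 - 23*19^2
= 81 - 8303
= -8222

-8222


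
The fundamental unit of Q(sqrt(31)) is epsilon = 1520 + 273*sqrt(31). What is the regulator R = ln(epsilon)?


epsilon = 1520 + 273*sqrt(31)
= 3039.9997
R = ln(3039.9997)
= 8.0196

8.0196


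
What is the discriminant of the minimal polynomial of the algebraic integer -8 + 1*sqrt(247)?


The element -8 + 1*sqrt(247) has minimal polynomial:
x^2 + 16*x - 183
Discriminant = (16)^2 - 4*(-183)
= 256 + 732
= 988

988


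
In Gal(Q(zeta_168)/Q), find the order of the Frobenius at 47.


The Frobenius at p in Gal(Q(zeta_n)/Q) = (Z/nZ)* is the class of p, so its order is ord_168(47), the smallest k >= 1 with 47^k = 1 mod 168.
n = 168 = 2^3 * 3 * 7, phi(168) = 48; the order divides phi(n).
Divisors of 48: 1, 2, 3, 4, 6, 8, 12, 16, 24, 48
Repeated squaring mod 168: 47^1 = 47, 47^2 = 25, 47^4 = 121, 47^8 = 25, 47^16 = 121, 47^32 = 25
Test divisors in increasing order:
  k=1: 47^1 = 47 mod 168
  k=2: 47^2 = 25 mod 168
  k=3: 47^3 = 25 * 47 = 167 mod 168
  k=4: 47^4 = 121 mod 168
  k=6: 47^6 = 121 * 25 = 1 mod 168  <- first divisor giving 1
Order = 6

6


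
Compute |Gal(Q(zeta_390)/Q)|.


|Gal(Q(zeta_390)/Q)| = phi(390)
= 96

96


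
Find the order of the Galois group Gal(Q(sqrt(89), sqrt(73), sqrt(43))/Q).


The 3 square roots of distinct primes are multiplicatively independent over Q,
so [K:Q] = 2^3 and Gal(K/Q) is isomorphic to (Z/2Z)^3.
|Gal| = 2^3 = 8

8


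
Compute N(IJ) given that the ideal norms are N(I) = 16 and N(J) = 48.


N(IJ) = N(I) * N(J)
= 16 * 48
= 768

768


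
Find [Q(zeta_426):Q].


The degree equals Euler's totient phi(426).
426 = 2 * 3 * 71
phi(426) = 140

140


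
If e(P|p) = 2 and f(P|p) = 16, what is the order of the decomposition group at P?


|D_P| = e * f
= 2 * 16
= 32

32


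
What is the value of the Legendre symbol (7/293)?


p = 293 is prime, so compute (7/293) with the reciprocity algorithm (Jacobi-symbol steps: pull out 2s via (2/n), flip via reciprocity, reduce):
  reciprocity: (7/293) -> +(293/7)
  reduce: (6/7)
  pull out 2: (2/7) = +1  (since 7 mod 8 = 7)
  reciprocity: (3/7) -> -(7/3)
  reduce: (1/3)
  (1/3) = 1
Product of signs = -1
(7/293) = -1

-1


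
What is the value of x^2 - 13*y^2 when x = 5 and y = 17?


x^2 - d*y^2
= 5^2 - 13*17^2
= 25 - 3757
= -3732

-3732


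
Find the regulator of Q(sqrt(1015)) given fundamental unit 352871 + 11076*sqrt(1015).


epsilon = 352871 + 11076*sqrt(1015)
= 705742.0000
R = ln(705742.0000)
= 13.4670

13.4670


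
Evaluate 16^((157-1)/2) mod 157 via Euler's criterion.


p = 157 is prime and the exponent is (p-1)/2 = 78, so by Euler's criterion 16^78 = (16/157) = +1 or -1 mod 157.
Compute by square-and-multiply:
  78 = 64 + 8 + 4 + 2 (binary 1001110)
  Repeated squaring mod 157: 16^1 = 16, 16^2 = 99, 16^4 = 67, 16^8 = 93, 16^16 = 14, 16^32 = 39, 16^64 = 108
  16^78 = 16^64 * 16^8 * 16^4 * 16^2 = 108 * 93 * 67 * 99 mod 157
    108 * 93 = 10044 = 153 mod 157
    153 * 67 = 10251 = 46 mod 157
    46 * 99 = 4554 = 1 mod 157
  16^78 = 1 mod 157
Result 1: 16 is a quadratic residue mod 157.
16^78 mod 157 = 1

1


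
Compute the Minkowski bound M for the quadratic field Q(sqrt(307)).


d = 307, d mod 4 = 3, so disc(K) = 4d = 1228; |disc(K)| = 1228
Real quadratic field, so n = 2, s = r2 = 0, r1 = 2
M = (n!/n^n) * (4/pi)^s * sqrt(|disc(K)|) = (2!/2^2) * (4/pi)^0 * sqrt(1228)
= 0.5 * 1.000000 * 35.042831
= 17.5214

17.5214


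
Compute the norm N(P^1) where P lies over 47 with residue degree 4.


N(P^a) = p^(a*f)
= 47^(1*4)
= 47^4
= 4879681

4879681


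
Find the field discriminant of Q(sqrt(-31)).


For K = Q(sqrt(d)) with d squarefree: disc(K) = d if d = 1 mod 4, and disc(K) = 4d if d = 2 or 3 mod 4.
Here d = -31, and d mod 4 = 1.
d = 1 mod 4 (O_K = Z[(1+sqrt(d))/2]), so disc(K) = d = -31

-31


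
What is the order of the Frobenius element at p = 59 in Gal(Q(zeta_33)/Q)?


The Frobenius at p in Gal(Q(zeta_n)/Q) = (Z/nZ)* is the class of p, so its order is ord_33(59), the smallest k >= 1 with 59^k = 1 mod 33.
n = 33 = 3 * 11, phi(33) = 20; the order divides phi(n).
Divisors of 20: 1, 2, 4, 5, 10, 20
Repeated squaring mod 33: 59^1 = 26, 59^2 = 16, 59^4 = 25, 59^8 = 31, 59^16 = 4
Test divisors in increasing order:
  k=1: 59^1 = 26 mod 33
  k=2: 59^2 = 16 mod 33
  k=4: 59^4 = 25 mod 33
  k=5: 59^5 = 25 * 26 = 23 mod 33
  k=10: 59^10 = 31 * 16 = 1 mod 33  <- first divisor giving 1
Order = 10

10


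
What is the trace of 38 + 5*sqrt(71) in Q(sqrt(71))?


Tr(a + b*sqrt(d)) = (a + b*sqrt(d)) + (a - b*sqrt(d)) = 2a
= 2 * (38)
= 76

76


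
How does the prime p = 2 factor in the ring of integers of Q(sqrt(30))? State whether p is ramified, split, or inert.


K = Q(sqrt(30)). Since d mod 4 = 2, disc(K) = 120.
Check p | disc: 120 mod 2 = 0.
p divides disc, so p ramifies: (p) = P^2 with e=2, f=1, g=1.
Therefore p is ramified.

ramified


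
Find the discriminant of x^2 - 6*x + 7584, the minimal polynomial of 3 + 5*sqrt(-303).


The element 3 + 5*sqrt(-303) has minimal polynomial:
x^2 - 6*x + 7584
Discriminant = (-6)^2 - 4*(7584)
= 36 - 30336
= -30300

-30300


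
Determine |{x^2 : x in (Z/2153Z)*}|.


For prime p, the number of non-zero quadratic residues is (p-1)/2.
= (2153-1)/2
= 1076

1076


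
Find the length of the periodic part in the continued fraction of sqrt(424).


Run the CF algorithm for sqrt(424).
a_0 = floor(sqrt(424)) = 20; set m_0=0, q_0=1.
Recurrence: m' = q*a - m,  q' = (d - m'^2)/q,  a' = floor((a_0 + m')/q').
  step 1: m=20, q=24, a=1
  step 2: m=4, q=17, a=1
  step 3: m=13, q=15, a=2
  step 4: m=17, q=9, a=4
  step 5: m=19, q=7, a=5
  step 6: m=16, q=24, a=1
  step 7: m=8, q=15, a=1
  step 8: m=7, q=25, a=1
  step 9: m=18, q=4, a=9
  step 10: m=18, q=25, a=1
  step 11: m=7, q=15, a=1
  step 12: m=8, q=24, a=1
  step 13: m=16, q=7, a=5
  step 14: m=19, q=9, a=4
  step 15: m=17, q=15, a=2
  step 16: m=13, q=17, a=1
  step 17: m=4, q=24, a=1
  step 18: m=20, q=1, a=40
a_18 = 2*a_0 = 40, so the period closes here.
sqrt(424) = [20; 1, 1, 2, 4, 5, 1, 1, 1, 9, 1, 1, 1, 5, 4, 2, 1, 1, 40]
Period length = 18

18


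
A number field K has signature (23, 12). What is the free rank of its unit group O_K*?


By Dirichlet's unit theorem:
rank = r1 + r2 - 1
= 23 + 12 - 1
= 34

34


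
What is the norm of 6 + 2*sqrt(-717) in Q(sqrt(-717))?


N(a + b*sqrt(d)) = a^2 - d*b^2
= (6)^2 - (-717)*(2)^2
= 36 + 2868
= 2904

2904


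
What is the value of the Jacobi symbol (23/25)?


Compute (23/25) via quadratic reciprocity:
  reciprocity: (23/25) -> +(25/23)
  reduce: (2/23)
  pull out 2: (2/23) = +1  (since 23 mod 8 = 7)
  (1/23) = 1
Product of signs = 1

1


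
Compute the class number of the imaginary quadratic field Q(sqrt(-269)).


K = Q(sqrt(-269)). d mod 4 = 3, so D = disc(K) = 4d = -1076
h(K) equals the number of primitive reduced positive-definite forms (a, b, c) = a*x^2 + b*x*y + c*y^2 with b^2 - 4ac = D,
where reduced means |b| <= a <= c, with b >= 0 whenever |b| = a or a = c, and primitive means gcd(a, b, c) = 1.
Reduced forces 3a^2 <= |D| = 1076, so 1 <= a <= 18; b must have the parity of D, and c = (b^2 - D)/(4a) must be an integer >= a.
Enumerate a = 1..18, b in [-a, a]:
  a=1: (1, 0, 269)  [1]
  a=2: (2, 2, 135)  [1]
  a=3: (3, -2, 90), (3, 2, 90)  [2]
  a=4: none
  a=5: (5, -2, 54), (5, 2, 54)  [2]
  a=6: (6, -2, 45), (6, 2, 45)  [2]
  a=7: (7, -4, 39), (7, 4, 39)  [2]
  a=8: none
  a=9: (9, -2, 30), (9, 2, 30)  [2]
  a=10: (10, -2, 27), (10, 2, 27)  [2]
  a=11..12: none
  a=13: (13, -4, 21), (13, 4, 21)  [2]
  a=14: (14, -10, 21), (14, 10, 21)  [2]
  a=15: (15, -8, 19), (15, -2, 18), (15, 2, 18), (15, 8, 19)  [4]
  a=16..18: none
Total reduced forms: 1 + 1 + 2 + 2 + 2 + 2 + 2 + 2 + 2 + 2 + 4 = 22
h = 22

22


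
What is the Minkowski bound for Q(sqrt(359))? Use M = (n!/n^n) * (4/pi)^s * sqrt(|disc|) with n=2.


d = 359, d mod 4 = 3, so disc(K) = 4d = 1436; |disc(K)| = 1436
Real quadratic field, so n = 2, s = r2 = 0, r1 = 2
M = (n!/n^n) * (4/pi)^s * sqrt(|disc(K)|) = (2!/2^2) * (4/pi)^0 * sqrt(1436)
= 0.5 * 1.000000 * 37.894591
= 18.9473

18.9473


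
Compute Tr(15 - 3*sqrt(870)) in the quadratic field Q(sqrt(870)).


Tr(a + b*sqrt(d)) = (a + b*sqrt(d)) + (a - b*sqrt(d)) = 2a
= 2 * (15)
= 30

30


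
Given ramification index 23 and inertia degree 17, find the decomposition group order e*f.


|D_P| = e * f
= 23 * 17
= 391

391


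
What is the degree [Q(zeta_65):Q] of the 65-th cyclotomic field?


The degree equals Euler's totient phi(65).
65 = 5 * 13
phi(65) = 48

48


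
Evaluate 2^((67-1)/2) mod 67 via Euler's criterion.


p = 67 is prime and the exponent is (p-1)/2 = 33, so by Euler's criterion 2^33 = (2/67) = +1 or -1 mod 67.
Compute by square-and-multiply:
  33 = 32 + 1 (binary 100001)
  Repeated squaring mod 67: 2^1 = 2, 2^2 = 4, 2^4 = 16, 2^8 = 55, 2^16 = 10, 2^32 = 33
  2^33 = 2^32 * 2^1 = 33 * 2 mod 67
    33 * 2 = 66 = 66 mod 67
  2^33 = 66 mod 67
Result 66 = p - 1 = -1 mod 67: 2 is a quadratic non-residue mod 67. As a residue in [0, p-1] the value is 66.
2^33 mod 67 = 66

66


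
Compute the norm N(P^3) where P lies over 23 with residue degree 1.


N(P^a) = p^(a*f)
= 23^(3*1)
= 23^3
= 12167

12167


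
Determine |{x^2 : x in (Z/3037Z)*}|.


For prime p, the number of non-zero quadratic residues is (p-1)/2.
= (3037-1)/2
= 1518

1518


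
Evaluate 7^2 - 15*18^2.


x^2 - d*y^2
= 7^2 - 15*18^2
= 49 - 4860
= -4811

-4811


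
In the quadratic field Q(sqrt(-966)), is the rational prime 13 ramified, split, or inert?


K = Q(sqrt(-966)). Since d mod 4 = 2, disc(K) = -3864.
Check p | disc: -3864 mod 13 = 10.
p does not divide disc. Compute Legendre symbol (d/p):
9^((13-1)/2) mod 13 = 1
(d/p) = 1, so p splits: (p) = P*P' with e=1, f=1, g=2.
Therefore p is split.

split


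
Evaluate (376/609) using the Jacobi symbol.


Compute (376/609) via quadratic reciprocity:
  pull out 2: (2/609) = +1  (since 609 mod 8 = 1)
  pull out 2: (2/609) = +1  (since 609 mod 8 = 1)
  pull out 2: (2/609) = +1  (since 609 mod 8 = 1)
  reciprocity: (47/609) -> +(609/47)
  reduce: (45/47)
  reciprocity: (45/47) -> +(47/45)
  reduce: (2/45)
  pull out 2: (2/45) = -1  (since 45 mod 8 = 5)
  (1/45) = 1
Product of signs = -1

-1


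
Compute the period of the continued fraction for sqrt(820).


Run the CF algorithm for sqrt(820).
a_0 = floor(sqrt(820)) = 28; set m_0=0, q_0=1.
Recurrence: m' = q*a - m,  q' = (d - m'^2)/q,  a' = floor((a_0 + m')/q').
  step 1: m=28, q=36, a=1
  step 2: m=8, q=21, a=1
  step 3: m=13, q=31, a=1
  step 4: m=18, q=16, a=2
  step 5: m=14, q=39, a=1
  step 6: m=25, q=5, a=10
  step 7: m=25, q=39, a=1
  step 8: m=14, q=16, a=2
  step 9: m=18, q=31, a=1
  step 10: m=13, q=21, a=1
  step 11: m=8, q=36, a=1
  step 12: m=28, q=1, a=56
a_12 = 2*a_0 = 56, so the period closes here.
sqrt(820) = [28; 1, 1, 1, 2, 1, 10, 1, 2, 1, 1, 1, 56]
Period length = 12

12


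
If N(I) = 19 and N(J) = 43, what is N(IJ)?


N(IJ) = N(I) * N(J)
= 19 * 43
= 817

817


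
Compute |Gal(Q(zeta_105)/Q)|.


|Gal(Q(zeta_105)/Q)| = phi(105)
= 48

48


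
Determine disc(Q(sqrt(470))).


For K = Q(sqrt(d)) with d squarefree: disc(K) = d if d = 1 mod 4, and disc(K) = 4d if d = 2 or 3 mod 4.
Here d = 470, and d mod 4 = 2.
d = 2 mod 4, not 1 (O_K = Z[sqrt(d)]), so disc(K) = 4d = 4 * (470) = 1880

1880


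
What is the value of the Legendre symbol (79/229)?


p = 229 is prime, so compute (79/229) with the reciprocity algorithm (Jacobi-symbol steps: pull out 2s via (2/n), flip via reciprocity, reduce):
  reciprocity: (79/229) -> +(229/79)
  reduce: (71/79)
  reciprocity: (71/79) -> -(79/71)
  reduce: (8/71)
  pull out 2: (2/71) = +1  (since 71 mod 8 = 7)
  pull out 2: (2/71) = +1  (since 71 mod 8 = 7)
  pull out 2: (2/71) = +1  (since 71 mod 8 = 7)
  (1/71) = 1
Product of signs = -1
(79/229) = -1

-1


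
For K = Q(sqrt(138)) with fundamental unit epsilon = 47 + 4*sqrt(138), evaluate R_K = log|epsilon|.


epsilon = 47 + 4*sqrt(138)
= 93.9894
R = ln(93.9894)
= 4.5432

4.5432


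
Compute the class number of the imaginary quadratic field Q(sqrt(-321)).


K = Q(sqrt(-321)). d mod 4 = 3, so D = disc(K) = 4d = -1284
h(K) equals the number of primitive reduced positive-definite forms (a, b, c) = a*x^2 + b*x*y + c*y^2 with b^2 - 4ac = D,
where reduced means |b| <= a <= c, with b >= 0 whenever |b| = a or a = c, and primitive means gcd(a, b, c) = 1.
Reduced forces 3a^2 <= |D| = 1284, so 1 <= a <= 20; b must have the parity of D, and c = (b^2 - D)/(4a) must be an integer >= a.
Enumerate a = 1..20, b in [-a, a]:
  a=1: (1, 0, 321)  [1]
  a=2: (2, 2, 161)  [1]
  a=3: (3, 0, 107)  [1]
  a=4: none
  a=5: (5, -4, 65), (5, 4, 65)  [2]
  a=6: (6, 6, 55)  [1]
  a=7: (7, -2, 46), (7, 2, 46)  [2]
  a=8..9: none
  a=10: (10, -6, 33), (10, 6, 33)  [2]
  a=11: (11, -6, 30), (11, 6, 30)  [2]
  a=12: none
  a=13: (13, -4, 25), (13, 4, 25)  [2]
  a=14: (14, -2, 23), (14, 2, 23)  [2]
  a=15: (15, -6, 22), (15, 6, 22)  [2]
  a=16: none
  a=17: (17, -12, 21), (17, 12, 21)  [2]
  a=18..20: none
Total reduced forms: 1 + 1 + 1 + 2 + 1 + 2 + 2 + 2 + 2 + 2 + 2 + 2 = 20
h = 20

20


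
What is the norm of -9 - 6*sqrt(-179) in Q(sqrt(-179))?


N(a + b*sqrt(d)) = a^2 - d*b^2
= (-9)^2 - (-179)*(-6)^2
= 81 + 6444
= 6525

6525


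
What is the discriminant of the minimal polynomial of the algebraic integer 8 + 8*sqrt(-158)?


The element 8 + 8*sqrt(-158) has minimal polynomial:
x^2 - 16*x + 10176
Discriminant = (-16)^2 - 4*(10176)
= 256 - 40704
= -40448

-40448


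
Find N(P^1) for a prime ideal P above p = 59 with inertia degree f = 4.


N(P^a) = p^(a*f)
= 59^(1*4)
= 59^4
= 12117361

12117361


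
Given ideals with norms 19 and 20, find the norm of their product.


N(IJ) = N(I) * N(J)
= 19 * 20
= 380

380


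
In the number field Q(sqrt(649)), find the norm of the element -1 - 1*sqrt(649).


N(a + b*sqrt(d)) = a^2 - d*b^2
= (-1)^2 - (649)*(-1)^2
= 1 - 649
= -648

-648


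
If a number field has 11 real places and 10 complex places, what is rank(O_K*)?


By Dirichlet's unit theorem:
rank = r1 + r2 - 1
= 11 + 10 - 1
= 20

20


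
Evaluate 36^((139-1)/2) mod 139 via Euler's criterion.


p = 139 is prime and the exponent is (p-1)/2 = 69, so by Euler's criterion 36^69 = (36/139) = +1 or -1 mod 139.
Compute by square-and-multiply:
  69 = 64 + 4 + 1 (binary 1000101)
  Repeated squaring mod 139: 36^1 = 36, 36^2 = 45, 36^4 = 79, 36^8 = 125, 36^16 = 57, 36^32 = 52, 36^64 = 63
  36^69 = 36^64 * 36^4 * 36^1 = 63 * 79 * 36 mod 139
    63 * 79 = 4977 = 112 mod 139
    112 * 36 = 4032 = 1 mod 139
  36^69 = 1 mod 139
Result 1: 36 is a quadratic residue mod 139.
36^69 mod 139 = 1

1


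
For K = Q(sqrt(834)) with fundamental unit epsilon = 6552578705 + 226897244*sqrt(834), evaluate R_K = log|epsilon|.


epsilon = 6552578705 + 226897244*sqrt(834)
= 1.3105e+10
R = ln(1.3105e+10)
= 23.2963

23.2963


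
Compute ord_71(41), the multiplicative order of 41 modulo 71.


We want ord_71(41), the smallest k >= 1 with 41^k = 1 mod 71.
n = 71 = 71, phi(71) = 70; the order divides phi(n).
Divisors of 70: 1, 2, 5, 7, 10, 14, 35, 70
Repeated squaring mod 71: 41^1 = 41, 41^2 = 48, 41^4 = 32, 41^8 = 30, 41^16 = 48, 41^32 = 32, 41^64 = 30
Test divisors in increasing order:
  k=1: 41^1 = 41 mod 71
  k=2: 41^2 = 48 mod 71
  k=5: 41^5 = 32 * 41 = 34 mod 71
  k=7: 41^7 = 32 * 48 * 41 = 70 mod 71
  k=10: 41^10 = 30 * 48 = 20 mod 71
  k=14: 41^14 = 30 * 32 * 48 = 1 mod 71  <- first divisor giving 1
Order = 14

14


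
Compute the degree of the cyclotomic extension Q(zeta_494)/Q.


The degree equals Euler's totient phi(494).
494 = 2 * 13 * 19
phi(494) = 216

216


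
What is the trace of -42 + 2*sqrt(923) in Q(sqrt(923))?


Tr(a + b*sqrt(d)) = (a + b*sqrt(d)) + (a - b*sqrt(d)) = 2a
= 2 * (-42)
= -84

-84


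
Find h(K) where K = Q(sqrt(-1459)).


K = Q(sqrt(-1459)). d mod 4 = 1, so D = disc(K) = d = -1459
h(K) equals the number of primitive reduced positive-definite forms (a, b, c) = a*x^2 + b*x*y + c*y^2 with b^2 - 4ac = D,
where reduced means |b| <= a <= c, with b >= 0 whenever |b| = a or a = c, and primitive means gcd(a, b, c) = 1.
Reduced forces 3a^2 <= |D| = 1459, so 1 <= a <= 22; b must have the parity of D, and c = (b^2 - D)/(4a) must be an integer >= a.
Enumerate a = 1..22, b in [-a, a]:
  a=1: (1, 1, 365)  [1]
  a=2..4: none
  a=5: (5, -1, 73), (5, 1, 73)  [2]
  a=6: none
  a=7: (7, -5, 53), (7, 5, 53)  [2]
  a=8..10: none
  a=11: (11, -9, 35), (11, 9, 35)  [2]
  a=12: none
  a=13: (13, -7, 29), (13, 7, 29)  [2]
  a=14..18: none
  a=19: (19, -17, 23), (19, 17, 23)  [2]
  a=20..22: none
Total reduced forms: 1 + 2 + 2 + 2 + 2 + 2 = 11
h = 11

11


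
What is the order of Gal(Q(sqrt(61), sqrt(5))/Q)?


The 2 square roots of distinct primes are multiplicatively independent over Q,
so [K:Q] = 2^2 and Gal(K/Q) is isomorphic to (Z/2Z)^2.
|Gal| = 2^2 = 4

4


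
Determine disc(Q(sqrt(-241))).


For K = Q(sqrt(d)) with d squarefree: disc(K) = d if d = 1 mod 4, and disc(K) = 4d if d = 2 or 3 mod 4.
Here d = -241, and d mod 4 = 3.
d = 3 mod 4, not 1 (O_K = Z[sqrt(d)]), so disc(K) = 4d = 4 * (-241) = -964

-964


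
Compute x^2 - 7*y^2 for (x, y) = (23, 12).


x^2 - d*y^2
= 23^2 - 7*12^2
= 529 - 1008
= -479

-479


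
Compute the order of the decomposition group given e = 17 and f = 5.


|D_P| = e * f
= 17 * 5
= 85

85


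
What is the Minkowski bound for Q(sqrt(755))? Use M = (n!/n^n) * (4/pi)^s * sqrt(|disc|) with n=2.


d = 755, d mod 4 = 3, so disc(K) = 4d = 3020; |disc(K)| = 3020
Real quadratic field, so n = 2, s = r2 = 0, r1 = 2
M = (n!/n^n) * (4/pi)^s * sqrt(|disc(K)|) = (2!/2^2) * (4/pi)^0 * sqrt(3020)
= 0.5 * 1.000000 * 54.954527
= 27.4773

27.4773


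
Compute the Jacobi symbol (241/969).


Compute (241/969) via quadratic reciprocity:
  reciprocity: (241/969) -> +(969/241)
  reduce: (5/241)
  reciprocity: (5/241) -> +(241/5)
  reduce: (1/5)
  (1/5) = 1
Product of signs = 1

1


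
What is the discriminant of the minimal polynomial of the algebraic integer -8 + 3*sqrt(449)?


The element -8 + 3*sqrt(449) has minimal polynomial:
x^2 + 16*x - 3977
Discriminant = (16)^2 - 4*(-3977)
= 256 + 15908
= 16164

16164


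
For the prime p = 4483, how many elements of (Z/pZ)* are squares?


For prime p, the number of non-zero quadratic residues is (p-1)/2.
= (4483-1)/2
= 2241

2241


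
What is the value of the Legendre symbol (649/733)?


p = 733 is prime, so compute (649/733) with the reciprocity algorithm (Jacobi-symbol steps: pull out 2s via (2/n), flip via reciprocity, reduce):
  reciprocity: (649/733) -> +(733/649)
  reduce: (84/649)
  pull out 2: (2/649) = +1  (since 649 mod 8 = 1)
  pull out 2: (2/649) = +1  (since 649 mod 8 = 1)
  reciprocity: (21/649) -> +(649/21)
  reduce: (19/21)
  reciprocity: (19/21) -> +(21/19)
  reduce: (2/19)
  pull out 2: (2/19) = -1  (since 19 mod 8 = 3)
  (1/19) = 1
Product of signs = -1
(649/733) = -1

-1


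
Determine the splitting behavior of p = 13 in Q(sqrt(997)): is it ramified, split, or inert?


K = Q(sqrt(997)). Since d mod 4 = 1, disc(K) = 997.
Check p | disc: 997 mod 13 = 9.
p does not divide disc. Compute Legendre symbol (d/p):
9^((13-1)/2) mod 13 = 1
(d/p) = 1, so p splits: (p) = P*P' with e=1, f=1, g=2.
Therefore p is split.

split


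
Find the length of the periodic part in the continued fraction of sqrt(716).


Run the CF algorithm for sqrt(716).
a_0 = floor(sqrt(716)) = 26; set m_0=0, q_0=1.
Recurrence: m' = q*a - m,  q' = (d - m'^2)/q,  a' = floor((a_0 + m')/q').
  step 1: m=26, q=40, a=1
  step 2: m=14, q=13, a=3
  step 3: m=25, q=7, a=7
  step 4: m=24, q=20, a=2
  step 5: m=16, q=23, a=1
  step 6: m=7, q=29, a=1
  step 7: m=22, q=8, a=6
  step 8: m=26, q=5, a=10
  step 9: m=24, q=28, a=1
  step 10: m=4, q=25, a=1
  step 11: m=21, q=11, a=4
  step 12: m=23, q=17, a=2
  step 13: m=11, q=35, a=1
  step 14: m=24, q=4, a=12
  step 15: m=24, q=35, a=1
  step 16: m=11, q=17, a=2
  step 17: m=23, q=11, a=4
  step 18: m=21, q=25, a=1
  step 19: m=4, q=28, a=1
  step 20: m=24, q=5, a=10
  step 21: m=26, q=8, a=6
  step 22: m=22, q=29, a=1
  step 23: m=7, q=23, a=1
  step 24: m=16, q=20, a=2
  step 25: m=24, q=7, a=7
  step 26: m=25, q=13, a=3
  step 27: m=14, q=40, a=1
  step 28: m=26, q=1, a=52
a_28 = 2*a_0 = 52, so the period closes here.
sqrt(716) = [26; 1, 3, 7, 2, 1, 1, 6, 10, 1, 1, 4, 2, 1, 12, 1, 2, 4, 1, 1, 10, 6, 1, 1, 2, 7, 3, 1, 52]
Period length = 28

28


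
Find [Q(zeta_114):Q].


The degree equals Euler's totient phi(114).
114 = 2 * 3 * 19
phi(114) = 36

36


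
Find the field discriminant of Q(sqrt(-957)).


For K = Q(sqrt(d)) with d squarefree: disc(K) = d if d = 1 mod 4, and disc(K) = 4d if d = 2 or 3 mod 4.
Here d = -957, and d mod 4 = 3.
d = 3 mod 4, not 1 (O_K = Z[sqrt(d)]), so disc(K) = 4d = 4 * (-957) = -3828

-3828


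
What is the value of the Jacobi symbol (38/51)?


Compute (38/51) via quadratic reciprocity:
  pull out 2: (2/51) = -1  (since 51 mod 8 = 3)
  reciprocity: (19/51) -> -(51/19)
  reduce: (13/19)
  reciprocity: (13/19) -> +(19/13)
  reduce: (6/13)
  pull out 2: (2/13) = -1  (since 13 mod 8 = 5)
  reciprocity: (3/13) -> +(13/3)
  reduce: (1/3)
  (1/3) = 1
Product of signs = -1

-1


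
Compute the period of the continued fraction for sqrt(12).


Run the CF algorithm for sqrt(12).
a_0 = floor(sqrt(12)) = 3; set m_0=0, q_0=1.
Recurrence: m' = q*a - m,  q' = (d - m'^2)/q,  a' = floor((a_0 + m')/q').
  step 1: m=3, q=3, a=2
  step 2: m=3, q=1, a=6
a_2 = 2*a_0 = 6, so the period closes here.
sqrt(12) = [3; 2, 6]
Period length = 2

2


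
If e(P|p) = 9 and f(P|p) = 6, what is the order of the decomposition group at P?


|D_P| = e * f
= 9 * 6
= 54

54


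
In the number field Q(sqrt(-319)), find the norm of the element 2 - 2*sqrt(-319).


N(a + b*sqrt(d)) = a^2 - d*b^2
= (2)^2 - (-319)*(-2)^2
= 4 + 1276
= 1280

1280
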